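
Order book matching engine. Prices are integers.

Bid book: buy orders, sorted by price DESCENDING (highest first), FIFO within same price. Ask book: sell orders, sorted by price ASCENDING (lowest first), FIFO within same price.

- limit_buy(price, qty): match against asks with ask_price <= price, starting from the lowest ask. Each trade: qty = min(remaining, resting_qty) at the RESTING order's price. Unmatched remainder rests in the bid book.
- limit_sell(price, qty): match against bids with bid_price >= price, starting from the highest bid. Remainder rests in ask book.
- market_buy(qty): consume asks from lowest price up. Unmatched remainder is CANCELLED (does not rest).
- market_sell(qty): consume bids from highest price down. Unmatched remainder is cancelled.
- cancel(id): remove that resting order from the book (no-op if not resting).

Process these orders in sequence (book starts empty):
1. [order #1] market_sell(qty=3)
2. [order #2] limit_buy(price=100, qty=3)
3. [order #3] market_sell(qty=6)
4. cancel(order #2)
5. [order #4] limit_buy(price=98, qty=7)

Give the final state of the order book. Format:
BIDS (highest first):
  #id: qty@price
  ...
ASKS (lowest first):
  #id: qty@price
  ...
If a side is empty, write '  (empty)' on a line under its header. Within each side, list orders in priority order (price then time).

After op 1 [order #1] market_sell(qty=3): fills=none; bids=[-] asks=[-]
After op 2 [order #2] limit_buy(price=100, qty=3): fills=none; bids=[#2:3@100] asks=[-]
After op 3 [order #3] market_sell(qty=6): fills=#2x#3:3@100; bids=[-] asks=[-]
After op 4 cancel(order #2): fills=none; bids=[-] asks=[-]
After op 5 [order #4] limit_buy(price=98, qty=7): fills=none; bids=[#4:7@98] asks=[-]

Answer: BIDS (highest first):
  #4: 7@98
ASKS (lowest first):
  (empty)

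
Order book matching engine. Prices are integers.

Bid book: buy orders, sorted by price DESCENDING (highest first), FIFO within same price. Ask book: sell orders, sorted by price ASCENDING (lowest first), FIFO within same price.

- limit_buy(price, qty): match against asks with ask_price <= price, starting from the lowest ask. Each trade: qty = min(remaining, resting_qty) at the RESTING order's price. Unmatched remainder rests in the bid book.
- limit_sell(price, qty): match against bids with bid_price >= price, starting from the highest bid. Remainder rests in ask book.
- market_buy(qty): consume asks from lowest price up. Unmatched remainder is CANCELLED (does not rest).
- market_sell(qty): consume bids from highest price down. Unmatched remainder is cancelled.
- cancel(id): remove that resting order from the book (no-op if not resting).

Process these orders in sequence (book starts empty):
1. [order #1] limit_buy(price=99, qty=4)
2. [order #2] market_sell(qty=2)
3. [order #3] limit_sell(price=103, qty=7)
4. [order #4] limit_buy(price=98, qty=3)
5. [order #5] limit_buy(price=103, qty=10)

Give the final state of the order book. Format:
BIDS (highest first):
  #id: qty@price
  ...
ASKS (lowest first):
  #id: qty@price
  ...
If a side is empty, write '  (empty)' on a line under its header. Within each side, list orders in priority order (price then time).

Answer: BIDS (highest first):
  #5: 3@103
  #1: 2@99
  #4: 3@98
ASKS (lowest first):
  (empty)

Derivation:
After op 1 [order #1] limit_buy(price=99, qty=4): fills=none; bids=[#1:4@99] asks=[-]
After op 2 [order #2] market_sell(qty=2): fills=#1x#2:2@99; bids=[#1:2@99] asks=[-]
After op 3 [order #3] limit_sell(price=103, qty=7): fills=none; bids=[#1:2@99] asks=[#3:7@103]
After op 4 [order #4] limit_buy(price=98, qty=3): fills=none; bids=[#1:2@99 #4:3@98] asks=[#3:7@103]
After op 5 [order #5] limit_buy(price=103, qty=10): fills=#5x#3:7@103; bids=[#5:3@103 #1:2@99 #4:3@98] asks=[-]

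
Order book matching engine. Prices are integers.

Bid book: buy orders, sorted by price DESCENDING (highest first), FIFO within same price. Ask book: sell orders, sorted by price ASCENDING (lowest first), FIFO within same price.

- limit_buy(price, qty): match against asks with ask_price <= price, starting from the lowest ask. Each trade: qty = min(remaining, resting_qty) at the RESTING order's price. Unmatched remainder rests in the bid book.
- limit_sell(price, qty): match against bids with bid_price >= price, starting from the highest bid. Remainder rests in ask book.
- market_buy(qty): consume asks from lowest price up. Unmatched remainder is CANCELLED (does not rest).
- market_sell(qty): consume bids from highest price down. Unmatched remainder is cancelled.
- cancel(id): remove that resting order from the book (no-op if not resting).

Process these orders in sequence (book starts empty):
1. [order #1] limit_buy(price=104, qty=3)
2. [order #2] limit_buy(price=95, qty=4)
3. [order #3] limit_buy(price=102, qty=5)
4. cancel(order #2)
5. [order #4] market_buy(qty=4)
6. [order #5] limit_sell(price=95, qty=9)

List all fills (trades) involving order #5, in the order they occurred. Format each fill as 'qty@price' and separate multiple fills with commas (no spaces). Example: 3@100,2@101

After op 1 [order #1] limit_buy(price=104, qty=3): fills=none; bids=[#1:3@104] asks=[-]
After op 2 [order #2] limit_buy(price=95, qty=4): fills=none; bids=[#1:3@104 #2:4@95] asks=[-]
After op 3 [order #3] limit_buy(price=102, qty=5): fills=none; bids=[#1:3@104 #3:5@102 #2:4@95] asks=[-]
After op 4 cancel(order #2): fills=none; bids=[#1:3@104 #3:5@102] asks=[-]
After op 5 [order #4] market_buy(qty=4): fills=none; bids=[#1:3@104 #3:5@102] asks=[-]
After op 6 [order #5] limit_sell(price=95, qty=9): fills=#1x#5:3@104 #3x#5:5@102; bids=[-] asks=[#5:1@95]

Answer: 3@104,5@102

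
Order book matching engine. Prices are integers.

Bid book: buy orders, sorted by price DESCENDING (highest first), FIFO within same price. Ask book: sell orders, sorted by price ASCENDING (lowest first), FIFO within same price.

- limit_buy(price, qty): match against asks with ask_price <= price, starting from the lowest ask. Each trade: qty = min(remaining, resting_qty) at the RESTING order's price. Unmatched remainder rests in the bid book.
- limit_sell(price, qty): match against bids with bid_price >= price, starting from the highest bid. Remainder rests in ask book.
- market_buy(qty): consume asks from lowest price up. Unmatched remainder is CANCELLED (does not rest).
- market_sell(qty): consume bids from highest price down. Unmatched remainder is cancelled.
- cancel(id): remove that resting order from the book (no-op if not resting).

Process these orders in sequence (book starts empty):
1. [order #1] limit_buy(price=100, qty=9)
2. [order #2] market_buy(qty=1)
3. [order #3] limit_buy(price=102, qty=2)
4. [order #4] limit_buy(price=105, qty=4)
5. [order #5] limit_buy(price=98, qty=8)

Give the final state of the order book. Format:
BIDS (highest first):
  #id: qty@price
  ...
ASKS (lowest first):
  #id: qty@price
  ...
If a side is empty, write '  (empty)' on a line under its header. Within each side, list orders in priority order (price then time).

Answer: BIDS (highest first):
  #4: 4@105
  #3: 2@102
  #1: 9@100
  #5: 8@98
ASKS (lowest first):
  (empty)

Derivation:
After op 1 [order #1] limit_buy(price=100, qty=9): fills=none; bids=[#1:9@100] asks=[-]
After op 2 [order #2] market_buy(qty=1): fills=none; bids=[#1:9@100] asks=[-]
After op 3 [order #3] limit_buy(price=102, qty=2): fills=none; bids=[#3:2@102 #1:9@100] asks=[-]
After op 4 [order #4] limit_buy(price=105, qty=4): fills=none; bids=[#4:4@105 #3:2@102 #1:9@100] asks=[-]
After op 5 [order #5] limit_buy(price=98, qty=8): fills=none; bids=[#4:4@105 #3:2@102 #1:9@100 #5:8@98] asks=[-]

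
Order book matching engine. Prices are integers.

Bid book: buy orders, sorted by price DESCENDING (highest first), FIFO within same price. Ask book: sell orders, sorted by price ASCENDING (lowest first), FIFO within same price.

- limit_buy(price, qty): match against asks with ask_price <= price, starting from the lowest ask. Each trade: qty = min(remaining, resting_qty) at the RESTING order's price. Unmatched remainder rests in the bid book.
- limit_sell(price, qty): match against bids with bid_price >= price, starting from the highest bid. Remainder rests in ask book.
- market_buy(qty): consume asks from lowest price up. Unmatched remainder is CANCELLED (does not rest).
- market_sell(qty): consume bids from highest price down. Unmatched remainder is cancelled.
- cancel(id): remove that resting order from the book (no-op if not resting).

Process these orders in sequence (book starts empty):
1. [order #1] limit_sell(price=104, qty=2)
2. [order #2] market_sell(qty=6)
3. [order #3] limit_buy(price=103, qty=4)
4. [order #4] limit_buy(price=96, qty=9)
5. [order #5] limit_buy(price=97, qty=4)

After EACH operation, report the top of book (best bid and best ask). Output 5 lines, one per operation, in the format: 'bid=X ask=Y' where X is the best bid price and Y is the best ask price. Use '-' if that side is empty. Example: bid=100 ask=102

Answer: bid=- ask=104
bid=- ask=104
bid=103 ask=104
bid=103 ask=104
bid=103 ask=104

Derivation:
After op 1 [order #1] limit_sell(price=104, qty=2): fills=none; bids=[-] asks=[#1:2@104]
After op 2 [order #2] market_sell(qty=6): fills=none; bids=[-] asks=[#1:2@104]
After op 3 [order #3] limit_buy(price=103, qty=4): fills=none; bids=[#3:4@103] asks=[#1:2@104]
After op 4 [order #4] limit_buy(price=96, qty=9): fills=none; bids=[#3:4@103 #4:9@96] asks=[#1:2@104]
After op 5 [order #5] limit_buy(price=97, qty=4): fills=none; bids=[#3:4@103 #5:4@97 #4:9@96] asks=[#1:2@104]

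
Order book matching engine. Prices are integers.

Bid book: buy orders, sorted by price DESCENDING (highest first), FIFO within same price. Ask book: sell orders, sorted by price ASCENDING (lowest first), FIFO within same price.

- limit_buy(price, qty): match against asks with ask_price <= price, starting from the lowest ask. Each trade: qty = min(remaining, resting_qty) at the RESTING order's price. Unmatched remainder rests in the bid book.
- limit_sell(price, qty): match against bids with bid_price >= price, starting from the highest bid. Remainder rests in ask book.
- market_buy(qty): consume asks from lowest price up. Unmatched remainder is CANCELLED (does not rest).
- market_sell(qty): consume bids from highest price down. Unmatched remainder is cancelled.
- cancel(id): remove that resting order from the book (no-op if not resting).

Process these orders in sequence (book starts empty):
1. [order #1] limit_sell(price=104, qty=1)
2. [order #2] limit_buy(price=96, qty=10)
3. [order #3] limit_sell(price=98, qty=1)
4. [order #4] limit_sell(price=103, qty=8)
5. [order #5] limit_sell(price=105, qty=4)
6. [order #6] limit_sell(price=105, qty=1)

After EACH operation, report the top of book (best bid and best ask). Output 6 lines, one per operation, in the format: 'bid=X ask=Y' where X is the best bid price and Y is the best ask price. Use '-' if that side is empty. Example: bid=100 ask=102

After op 1 [order #1] limit_sell(price=104, qty=1): fills=none; bids=[-] asks=[#1:1@104]
After op 2 [order #2] limit_buy(price=96, qty=10): fills=none; bids=[#2:10@96] asks=[#1:1@104]
After op 3 [order #3] limit_sell(price=98, qty=1): fills=none; bids=[#2:10@96] asks=[#3:1@98 #1:1@104]
After op 4 [order #4] limit_sell(price=103, qty=8): fills=none; bids=[#2:10@96] asks=[#3:1@98 #4:8@103 #1:1@104]
After op 5 [order #5] limit_sell(price=105, qty=4): fills=none; bids=[#2:10@96] asks=[#3:1@98 #4:8@103 #1:1@104 #5:4@105]
After op 6 [order #6] limit_sell(price=105, qty=1): fills=none; bids=[#2:10@96] asks=[#3:1@98 #4:8@103 #1:1@104 #5:4@105 #6:1@105]

Answer: bid=- ask=104
bid=96 ask=104
bid=96 ask=98
bid=96 ask=98
bid=96 ask=98
bid=96 ask=98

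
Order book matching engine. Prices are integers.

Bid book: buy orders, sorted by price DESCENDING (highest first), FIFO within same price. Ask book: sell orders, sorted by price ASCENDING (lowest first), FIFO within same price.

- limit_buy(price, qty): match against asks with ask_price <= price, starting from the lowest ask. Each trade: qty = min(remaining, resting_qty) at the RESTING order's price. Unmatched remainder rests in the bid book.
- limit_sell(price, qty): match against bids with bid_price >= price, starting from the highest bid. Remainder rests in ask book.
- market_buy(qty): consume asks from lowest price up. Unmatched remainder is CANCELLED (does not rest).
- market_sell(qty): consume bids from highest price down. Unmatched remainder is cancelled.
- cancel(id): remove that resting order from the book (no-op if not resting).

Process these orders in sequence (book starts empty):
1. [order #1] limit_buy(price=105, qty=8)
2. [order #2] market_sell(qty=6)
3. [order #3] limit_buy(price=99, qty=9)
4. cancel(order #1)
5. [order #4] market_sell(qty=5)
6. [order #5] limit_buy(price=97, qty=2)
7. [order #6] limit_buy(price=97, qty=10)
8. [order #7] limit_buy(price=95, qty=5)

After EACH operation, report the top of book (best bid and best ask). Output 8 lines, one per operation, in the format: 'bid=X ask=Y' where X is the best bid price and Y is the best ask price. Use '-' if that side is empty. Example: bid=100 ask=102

After op 1 [order #1] limit_buy(price=105, qty=8): fills=none; bids=[#1:8@105] asks=[-]
After op 2 [order #2] market_sell(qty=6): fills=#1x#2:6@105; bids=[#1:2@105] asks=[-]
After op 3 [order #3] limit_buy(price=99, qty=9): fills=none; bids=[#1:2@105 #3:9@99] asks=[-]
After op 4 cancel(order #1): fills=none; bids=[#3:9@99] asks=[-]
After op 5 [order #4] market_sell(qty=5): fills=#3x#4:5@99; bids=[#3:4@99] asks=[-]
After op 6 [order #5] limit_buy(price=97, qty=2): fills=none; bids=[#3:4@99 #5:2@97] asks=[-]
After op 7 [order #6] limit_buy(price=97, qty=10): fills=none; bids=[#3:4@99 #5:2@97 #6:10@97] asks=[-]
After op 8 [order #7] limit_buy(price=95, qty=5): fills=none; bids=[#3:4@99 #5:2@97 #6:10@97 #7:5@95] asks=[-]

Answer: bid=105 ask=-
bid=105 ask=-
bid=105 ask=-
bid=99 ask=-
bid=99 ask=-
bid=99 ask=-
bid=99 ask=-
bid=99 ask=-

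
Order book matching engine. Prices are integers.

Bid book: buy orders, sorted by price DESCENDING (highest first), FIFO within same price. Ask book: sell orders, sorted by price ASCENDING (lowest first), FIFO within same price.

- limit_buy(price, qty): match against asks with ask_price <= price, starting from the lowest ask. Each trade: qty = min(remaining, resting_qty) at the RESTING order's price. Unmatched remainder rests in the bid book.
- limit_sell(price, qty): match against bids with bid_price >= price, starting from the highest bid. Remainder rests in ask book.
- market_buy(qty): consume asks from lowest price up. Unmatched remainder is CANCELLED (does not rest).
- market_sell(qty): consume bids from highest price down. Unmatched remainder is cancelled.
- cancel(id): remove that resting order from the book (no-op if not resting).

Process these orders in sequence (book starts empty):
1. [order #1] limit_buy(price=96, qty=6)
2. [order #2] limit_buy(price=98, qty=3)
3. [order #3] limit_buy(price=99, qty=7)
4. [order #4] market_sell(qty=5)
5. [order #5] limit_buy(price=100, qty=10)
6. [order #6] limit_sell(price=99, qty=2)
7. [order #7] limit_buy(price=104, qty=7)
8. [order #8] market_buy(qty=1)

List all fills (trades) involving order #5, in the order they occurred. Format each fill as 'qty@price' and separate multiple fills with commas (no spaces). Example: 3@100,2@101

Answer: 2@100

Derivation:
After op 1 [order #1] limit_buy(price=96, qty=6): fills=none; bids=[#1:6@96] asks=[-]
After op 2 [order #2] limit_buy(price=98, qty=3): fills=none; bids=[#2:3@98 #1:6@96] asks=[-]
After op 3 [order #3] limit_buy(price=99, qty=7): fills=none; bids=[#3:7@99 #2:3@98 #1:6@96] asks=[-]
After op 4 [order #4] market_sell(qty=5): fills=#3x#4:5@99; bids=[#3:2@99 #2:3@98 #1:6@96] asks=[-]
After op 5 [order #5] limit_buy(price=100, qty=10): fills=none; bids=[#5:10@100 #3:2@99 #2:3@98 #1:6@96] asks=[-]
After op 6 [order #6] limit_sell(price=99, qty=2): fills=#5x#6:2@100; bids=[#5:8@100 #3:2@99 #2:3@98 #1:6@96] asks=[-]
After op 7 [order #7] limit_buy(price=104, qty=7): fills=none; bids=[#7:7@104 #5:8@100 #3:2@99 #2:3@98 #1:6@96] asks=[-]
After op 8 [order #8] market_buy(qty=1): fills=none; bids=[#7:7@104 #5:8@100 #3:2@99 #2:3@98 #1:6@96] asks=[-]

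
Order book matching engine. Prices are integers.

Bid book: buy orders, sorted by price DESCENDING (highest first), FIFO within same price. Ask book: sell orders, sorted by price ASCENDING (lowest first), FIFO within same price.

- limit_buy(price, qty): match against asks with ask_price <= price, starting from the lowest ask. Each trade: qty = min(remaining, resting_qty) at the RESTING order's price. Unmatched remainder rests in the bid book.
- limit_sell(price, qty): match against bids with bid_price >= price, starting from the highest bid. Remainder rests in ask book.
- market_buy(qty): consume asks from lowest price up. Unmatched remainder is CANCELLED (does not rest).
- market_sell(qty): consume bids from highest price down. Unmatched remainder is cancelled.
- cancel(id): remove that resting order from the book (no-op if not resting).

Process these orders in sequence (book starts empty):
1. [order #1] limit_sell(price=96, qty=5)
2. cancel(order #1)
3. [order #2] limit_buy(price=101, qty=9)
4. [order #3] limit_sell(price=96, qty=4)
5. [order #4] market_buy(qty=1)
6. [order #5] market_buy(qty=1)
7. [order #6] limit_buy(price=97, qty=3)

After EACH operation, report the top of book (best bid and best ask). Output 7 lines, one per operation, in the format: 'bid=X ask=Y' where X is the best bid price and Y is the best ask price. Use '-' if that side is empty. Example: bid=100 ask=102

Answer: bid=- ask=96
bid=- ask=-
bid=101 ask=-
bid=101 ask=-
bid=101 ask=-
bid=101 ask=-
bid=101 ask=-

Derivation:
After op 1 [order #1] limit_sell(price=96, qty=5): fills=none; bids=[-] asks=[#1:5@96]
After op 2 cancel(order #1): fills=none; bids=[-] asks=[-]
After op 3 [order #2] limit_buy(price=101, qty=9): fills=none; bids=[#2:9@101] asks=[-]
After op 4 [order #3] limit_sell(price=96, qty=4): fills=#2x#3:4@101; bids=[#2:5@101] asks=[-]
After op 5 [order #4] market_buy(qty=1): fills=none; bids=[#2:5@101] asks=[-]
After op 6 [order #5] market_buy(qty=1): fills=none; bids=[#2:5@101] asks=[-]
After op 7 [order #6] limit_buy(price=97, qty=3): fills=none; bids=[#2:5@101 #6:3@97] asks=[-]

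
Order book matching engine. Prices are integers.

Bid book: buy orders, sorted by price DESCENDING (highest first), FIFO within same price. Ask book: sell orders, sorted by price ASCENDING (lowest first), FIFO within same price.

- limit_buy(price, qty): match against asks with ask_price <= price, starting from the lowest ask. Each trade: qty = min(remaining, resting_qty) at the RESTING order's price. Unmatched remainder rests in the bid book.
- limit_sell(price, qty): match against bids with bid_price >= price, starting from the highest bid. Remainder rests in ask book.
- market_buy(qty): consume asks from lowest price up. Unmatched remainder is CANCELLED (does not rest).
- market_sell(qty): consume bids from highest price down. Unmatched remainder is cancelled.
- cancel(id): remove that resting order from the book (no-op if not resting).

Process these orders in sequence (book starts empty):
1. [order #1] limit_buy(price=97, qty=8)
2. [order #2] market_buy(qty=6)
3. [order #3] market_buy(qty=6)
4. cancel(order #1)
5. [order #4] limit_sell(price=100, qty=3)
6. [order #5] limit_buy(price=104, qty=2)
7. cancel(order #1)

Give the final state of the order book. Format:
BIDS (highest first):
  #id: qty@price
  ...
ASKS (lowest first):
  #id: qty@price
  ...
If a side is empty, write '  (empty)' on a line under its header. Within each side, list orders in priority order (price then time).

Answer: BIDS (highest first):
  (empty)
ASKS (lowest first):
  #4: 1@100

Derivation:
After op 1 [order #1] limit_buy(price=97, qty=8): fills=none; bids=[#1:8@97] asks=[-]
After op 2 [order #2] market_buy(qty=6): fills=none; bids=[#1:8@97] asks=[-]
After op 3 [order #3] market_buy(qty=6): fills=none; bids=[#1:8@97] asks=[-]
After op 4 cancel(order #1): fills=none; bids=[-] asks=[-]
After op 5 [order #4] limit_sell(price=100, qty=3): fills=none; bids=[-] asks=[#4:3@100]
After op 6 [order #5] limit_buy(price=104, qty=2): fills=#5x#4:2@100; bids=[-] asks=[#4:1@100]
After op 7 cancel(order #1): fills=none; bids=[-] asks=[#4:1@100]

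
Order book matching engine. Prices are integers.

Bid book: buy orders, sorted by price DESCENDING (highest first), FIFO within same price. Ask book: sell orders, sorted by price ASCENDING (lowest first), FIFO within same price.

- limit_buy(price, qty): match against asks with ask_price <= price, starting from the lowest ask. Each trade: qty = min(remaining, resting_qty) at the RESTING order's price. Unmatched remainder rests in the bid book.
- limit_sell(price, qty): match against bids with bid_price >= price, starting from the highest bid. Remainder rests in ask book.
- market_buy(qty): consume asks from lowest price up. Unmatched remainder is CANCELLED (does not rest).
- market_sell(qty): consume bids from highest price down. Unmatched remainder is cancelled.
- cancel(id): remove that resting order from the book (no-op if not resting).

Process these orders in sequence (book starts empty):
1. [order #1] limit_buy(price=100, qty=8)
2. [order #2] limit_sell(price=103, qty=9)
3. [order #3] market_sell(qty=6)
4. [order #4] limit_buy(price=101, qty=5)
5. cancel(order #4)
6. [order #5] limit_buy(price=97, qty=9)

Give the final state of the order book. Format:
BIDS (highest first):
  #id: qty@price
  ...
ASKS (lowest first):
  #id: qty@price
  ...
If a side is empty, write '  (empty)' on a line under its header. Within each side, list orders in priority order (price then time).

After op 1 [order #1] limit_buy(price=100, qty=8): fills=none; bids=[#1:8@100] asks=[-]
After op 2 [order #2] limit_sell(price=103, qty=9): fills=none; bids=[#1:8@100] asks=[#2:9@103]
After op 3 [order #3] market_sell(qty=6): fills=#1x#3:6@100; bids=[#1:2@100] asks=[#2:9@103]
After op 4 [order #4] limit_buy(price=101, qty=5): fills=none; bids=[#4:5@101 #1:2@100] asks=[#2:9@103]
After op 5 cancel(order #4): fills=none; bids=[#1:2@100] asks=[#2:9@103]
After op 6 [order #5] limit_buy(price=97, qty=9): fills=none; bids=[#1:2@100 #5:9@97] asks=[#2:9@103]

Answer: BIDS (highest first):
  #1: 2@100
  #5: 9@97
ASKS (lowest first):
  #2: 9@103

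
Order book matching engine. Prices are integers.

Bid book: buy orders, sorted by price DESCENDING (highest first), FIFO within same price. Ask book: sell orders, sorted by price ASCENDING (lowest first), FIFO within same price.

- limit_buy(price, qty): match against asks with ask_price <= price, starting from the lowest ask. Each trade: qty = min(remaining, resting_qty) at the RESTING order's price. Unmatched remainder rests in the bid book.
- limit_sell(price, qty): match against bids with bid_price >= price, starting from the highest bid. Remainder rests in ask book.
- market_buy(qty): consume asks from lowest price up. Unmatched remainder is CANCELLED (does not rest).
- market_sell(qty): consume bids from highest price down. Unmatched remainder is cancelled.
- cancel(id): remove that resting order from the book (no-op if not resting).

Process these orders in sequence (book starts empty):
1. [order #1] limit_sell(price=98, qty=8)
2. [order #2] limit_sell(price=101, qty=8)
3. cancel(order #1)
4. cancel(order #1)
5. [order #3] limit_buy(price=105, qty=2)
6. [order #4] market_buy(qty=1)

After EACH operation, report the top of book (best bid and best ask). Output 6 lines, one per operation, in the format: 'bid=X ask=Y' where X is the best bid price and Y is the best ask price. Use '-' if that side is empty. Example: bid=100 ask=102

Answer: bid=- ask=98
bid=- ask=98
bid=- ask=101
bid=- ask=101
bid=- ask=101
bid=- ask=101

Derivation:
After op 1 [order #1] limit_sell(price=98, qty=8): fills=none; bids=[-] asks=[#1:8@98]
After op 2 [order #2] limit_sell(price=101, qty=8): fills=none; bids=[-] asks=[#1:8@98 #2:8@101]
After op 3 cancel(order #1): fills=none; bids=[-] asks=[#2:8@101]
After op 4 cancel(order #1): fills=none; bids=[-] asks=[#2:8@101]
After op 5 [order #3] limit_buy(price=105, qty=2): fills=#3x#2:2@101; bids=[-] asks=[#2:6@101]
After op 6 [order #4] market_buy(qty=1): fills=#4x#2:1@101; bids=[-] asks=[#2:5@101]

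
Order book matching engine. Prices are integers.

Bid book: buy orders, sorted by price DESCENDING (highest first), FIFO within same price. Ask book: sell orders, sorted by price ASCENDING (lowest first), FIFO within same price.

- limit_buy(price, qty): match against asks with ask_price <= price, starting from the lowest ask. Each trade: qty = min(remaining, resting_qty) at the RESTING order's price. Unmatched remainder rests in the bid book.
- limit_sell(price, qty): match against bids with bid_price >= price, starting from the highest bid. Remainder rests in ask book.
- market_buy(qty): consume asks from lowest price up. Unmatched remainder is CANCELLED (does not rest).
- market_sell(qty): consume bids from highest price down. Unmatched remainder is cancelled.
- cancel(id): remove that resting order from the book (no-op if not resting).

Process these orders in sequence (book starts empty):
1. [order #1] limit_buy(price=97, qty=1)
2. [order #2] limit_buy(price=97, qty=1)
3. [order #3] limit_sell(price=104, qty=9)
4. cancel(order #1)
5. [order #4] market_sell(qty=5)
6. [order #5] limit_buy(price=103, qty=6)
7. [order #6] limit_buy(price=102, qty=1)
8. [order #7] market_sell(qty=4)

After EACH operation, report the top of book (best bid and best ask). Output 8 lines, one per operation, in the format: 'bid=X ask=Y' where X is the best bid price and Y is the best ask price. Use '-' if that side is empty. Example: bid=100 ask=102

Answer: bid=97 ask=-
bid=97 ask=-
bid=97 ask=104
bid=97 ask=104
bid=- ask=104
bid=103 ask=104
bid=103 ask=104
bid=103 ask=104

Derivation:
After op 1 [order #1] limit_buy(price=97, qty=1): fills=none; bids=[#1:1@97] asks=[-]
After op 2 [order #2] limit_buy(price=97, qty=1): fills=none; bids=[#1:1@97 #2:1@97] asks=[-]
After op 3 [order #3] limit_sell(price=104, qty=9): fills=none; bids=[#1:1@97 #2:1@97] asks=[#3:9@104]
After op 4 cancel(order #1): fills=none; bids=[#2:1@97] asks=[#3:9@104]
After op 5 [order #4] market_sell(qty=5): fills=#2x#4:1@97; bids=[-] asks=[#3:9@104]
After op 6 [order #5] limit_buy(price=103, qty=6): fills=none; bids=[#5:6@103] asks=[#3:9@104]
After op 7 [order #6] limit_buy(price=102, qty=1): fills=none; bids=[#5:6@103 #6:1@102] asks=[#3:9@104]
After op 8 [order #7] market_sell(qty=4): fills=#5x#7:4@103; bids=[#5:2@103 #6:1@102] asks=[#3:9@104]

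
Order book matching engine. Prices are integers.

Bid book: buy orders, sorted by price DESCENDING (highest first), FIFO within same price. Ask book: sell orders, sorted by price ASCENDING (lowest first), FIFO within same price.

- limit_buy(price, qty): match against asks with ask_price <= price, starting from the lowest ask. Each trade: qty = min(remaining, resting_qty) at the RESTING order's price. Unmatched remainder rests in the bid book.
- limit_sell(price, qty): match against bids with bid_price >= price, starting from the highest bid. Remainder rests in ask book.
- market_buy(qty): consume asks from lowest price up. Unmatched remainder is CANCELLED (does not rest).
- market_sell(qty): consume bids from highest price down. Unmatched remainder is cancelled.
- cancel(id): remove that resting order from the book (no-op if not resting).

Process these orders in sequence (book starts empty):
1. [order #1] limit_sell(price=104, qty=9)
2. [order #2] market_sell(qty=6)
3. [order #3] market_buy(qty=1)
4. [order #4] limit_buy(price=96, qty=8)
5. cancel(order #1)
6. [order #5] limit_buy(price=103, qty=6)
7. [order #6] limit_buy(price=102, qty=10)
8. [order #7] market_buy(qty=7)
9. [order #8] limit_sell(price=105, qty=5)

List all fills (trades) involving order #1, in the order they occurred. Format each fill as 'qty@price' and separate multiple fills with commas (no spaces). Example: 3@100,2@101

After op 1 [order #1] limit_sell(price=104, qty=9): fills=none; bids=[-] asks=[#1:9@104]
After op 2 [order #2] market_sell(qty=6): fills=none; bids=[-] asks=[#1:9@104]
After op 3 [order #3] market_buy(qty=1): fills=#3x#1:1@104; bids=[-] asks=[#1:8@104]
After op 4 [order #4] limit_buy(price=96, qty=8): fills=none; bids=[#4:8@96] asks=[#1:8@104]
After op 5 cancel(order #1): fills=none; bids=[#4:8@96] asks=[-]
After op 6 [order #5] limit_buy(price=103, qty=6): fills=none; bids=[#5:6@103 #4:8@96] asks=[-]
After op 7 [order #6] limit_buy(price=102, qty=10): fills=none; bids=[#5:6@103 #6:10@102 #4:8@96] asks=[-]
After op 8 [order #7] market_buy(qty=7): fills=none; bids=[#5:6@103 #6:10@102 #4:8@96] asks=[-]
After op 9 [order #8] limit_sell(price=105, qty=5): fills=none; bids=[#5:6@103 #6:10@102 #4:8@96] asks=[#8:5@105]

Answer: 1@104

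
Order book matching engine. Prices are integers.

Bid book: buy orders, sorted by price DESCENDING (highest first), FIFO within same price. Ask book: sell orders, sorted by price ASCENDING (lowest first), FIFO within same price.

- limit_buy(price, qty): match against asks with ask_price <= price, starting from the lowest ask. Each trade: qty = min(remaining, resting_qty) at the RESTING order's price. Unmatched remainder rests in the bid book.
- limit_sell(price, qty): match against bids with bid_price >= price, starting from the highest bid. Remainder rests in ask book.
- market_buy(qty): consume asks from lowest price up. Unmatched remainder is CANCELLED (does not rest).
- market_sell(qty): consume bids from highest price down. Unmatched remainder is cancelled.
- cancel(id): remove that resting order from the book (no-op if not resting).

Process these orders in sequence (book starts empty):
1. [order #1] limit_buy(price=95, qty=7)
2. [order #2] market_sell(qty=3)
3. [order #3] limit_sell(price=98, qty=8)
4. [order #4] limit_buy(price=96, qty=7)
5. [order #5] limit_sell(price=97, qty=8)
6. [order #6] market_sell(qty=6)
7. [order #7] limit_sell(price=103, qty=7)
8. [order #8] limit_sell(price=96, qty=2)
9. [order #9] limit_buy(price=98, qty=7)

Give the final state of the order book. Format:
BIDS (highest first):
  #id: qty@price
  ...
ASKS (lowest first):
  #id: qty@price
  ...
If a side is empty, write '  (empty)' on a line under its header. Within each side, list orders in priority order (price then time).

After op 1 [order #1] limit_buy(price=95, qty=7): fills=none; bids=[#1:7@95] asks=[-]
After op 2 [order #2] market_sell(qty=3): fills=#1x#2:3@95; bids=[#1:4@95] asks=[-]
After op 3 [order #3] limit_sell(price=98, qty=8): fills=none; bids=[#1:4@95] asks=[#3:8@98]
After op 4 [order #4] limit_buy(price=96, qty=7): fills=none; bids=[#4:7@96 #1:4@95] asks=[#3:8@98]
After op 5 [order #5] limit_sell(price=97, qty=8): fills=none; bids=[#4:7@96 #1:4@95] asks=[#5:8@97 #3:8@98]
After op 6 [order #6] market_sell(qty=6): fills=#4x#6:6@96; bids=[#4:1@96 #1:4@95] asks=[#5:8@97 #3:8@98]
After op 7 [order #7] limit_sell(price=103, qty=7): fills=none; bids=[#4:1@96 #1:4@95] asks=[#5:8@97 #3:8@98 #7:7@103]
After op 8 [order #8] limit_sell(price=96, qty=2): fills=#4x#8:1@96; bids=[#1:4@95] asks=[#8:1@96 #5:8@97 #3:8@98 #7:7@103]
After op 9 [order #9] limit_buy(price=98, qty=7): fills=#9x#8:1@96 #9x#5:6@97; bids=[#1:4@95] asks=[#5:2@97 #3:8@98 #7:7@103]

Answer: BIDS (highest first):
  #1: 4@95
ASKS (lowest first):
  #5: 2@97
  #3: 8@98
  #7: 7@103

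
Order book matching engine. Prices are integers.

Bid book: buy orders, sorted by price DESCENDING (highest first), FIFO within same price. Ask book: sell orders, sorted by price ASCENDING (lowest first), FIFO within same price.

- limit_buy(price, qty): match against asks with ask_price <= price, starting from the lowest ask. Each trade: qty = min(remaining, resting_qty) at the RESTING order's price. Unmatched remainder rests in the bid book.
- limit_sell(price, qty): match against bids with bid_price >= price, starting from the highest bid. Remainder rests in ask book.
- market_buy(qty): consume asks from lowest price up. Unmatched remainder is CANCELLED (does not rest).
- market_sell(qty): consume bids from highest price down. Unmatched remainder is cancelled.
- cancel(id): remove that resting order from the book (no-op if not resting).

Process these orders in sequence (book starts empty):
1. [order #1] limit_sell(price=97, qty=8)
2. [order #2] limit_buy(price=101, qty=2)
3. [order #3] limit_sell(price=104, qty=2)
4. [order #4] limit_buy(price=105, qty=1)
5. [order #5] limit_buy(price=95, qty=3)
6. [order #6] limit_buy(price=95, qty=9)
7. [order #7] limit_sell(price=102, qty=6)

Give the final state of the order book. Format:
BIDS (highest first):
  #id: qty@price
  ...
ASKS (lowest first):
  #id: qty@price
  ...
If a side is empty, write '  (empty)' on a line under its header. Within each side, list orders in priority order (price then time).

After op 1 [order #1] limit_sell(price=97, qty=8): fills=none; bids=[-] asks=[#1:8@97]
After op 2 [order #2] limit_buy(price=101, qty=2): fills=#2x#1:2@97; bids=[-] asks=[#1:6@97]
After op 3 [order #3] limit_sell(price=104, qty=2): fills=none; bids=[-] asks=[#1:6@97 #3:2@104]
After op 4 [order #4] limit_buy(price=105, qty=1): fills=#4x#1:1@97; bids=[-] asks=[#1:5@97 #3:2@104]
After op 5 [order #5] limit_buy(price=95, qty=3): fills=none; bids=[#5:3@95] asks=[#1:5@97 #3:2@104]
After op 6 [order #6] limit_buy(price=95, qty=9): fills=none; bids=[#5:3@95 #6:9@95] asks=[#1:5@97 #3:2@104]
After op 7 [order #7] limit_sell(price=102, qty=6): fills=none; bids=[#5:3@95 #6:9@95] asks=[#1:5@97 #7:6@102 #3:2@104]

Answer: BIDS (highest first):
  #5: 3@95
  #6: 9@95
ASKS (lowest first):
  #1: 5@97
  #7: 6@102
  #3: 2@104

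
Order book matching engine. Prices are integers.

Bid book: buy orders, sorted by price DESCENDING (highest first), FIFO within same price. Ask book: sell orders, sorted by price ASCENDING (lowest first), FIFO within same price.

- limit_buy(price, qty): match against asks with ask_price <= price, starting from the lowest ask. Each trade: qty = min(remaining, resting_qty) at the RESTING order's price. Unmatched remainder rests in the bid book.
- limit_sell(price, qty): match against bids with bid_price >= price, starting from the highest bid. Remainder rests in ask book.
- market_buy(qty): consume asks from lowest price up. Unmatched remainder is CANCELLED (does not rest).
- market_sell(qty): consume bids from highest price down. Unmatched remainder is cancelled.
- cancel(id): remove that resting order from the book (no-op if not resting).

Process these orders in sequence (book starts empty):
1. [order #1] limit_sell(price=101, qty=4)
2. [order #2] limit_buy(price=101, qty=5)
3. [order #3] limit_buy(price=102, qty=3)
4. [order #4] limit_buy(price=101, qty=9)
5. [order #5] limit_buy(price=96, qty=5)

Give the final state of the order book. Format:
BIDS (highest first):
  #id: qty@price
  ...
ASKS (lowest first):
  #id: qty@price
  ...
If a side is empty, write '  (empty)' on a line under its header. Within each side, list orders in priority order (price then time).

After op 1 [order #1] limit_sell(price=101, qty=4): fills=none; bids=[-] asks=[#1:4@101]
After op 2 [order #2] limit_buy(price=101, qty=5): fills=#2x#1:4@101; bids=[#2:1@101] asks=[-]
After op 3 [order #3] limit_buy(price=102, qty=3): fills=none; bids=[#3:3@102 #2:1@101] asks=[-]
After op 4 [order #4] limit_buy(price=101, qty=9): fills=none; bids=[#3:3@102 #2:1@101 #4:9@101] asks=[-]
After op 5 [order #5] limit_buy(price=96, qty=5): fills=none; bids=[#3:3@102 #2:1@101 #4:9@101 #5:5@96] asks=[-]

Answer: BIDS (highest first):
  #3: 3@102
  #2: 1@101
  #4: 9@101
  #5: 5@96
ASKS (lowest first):
  (empty)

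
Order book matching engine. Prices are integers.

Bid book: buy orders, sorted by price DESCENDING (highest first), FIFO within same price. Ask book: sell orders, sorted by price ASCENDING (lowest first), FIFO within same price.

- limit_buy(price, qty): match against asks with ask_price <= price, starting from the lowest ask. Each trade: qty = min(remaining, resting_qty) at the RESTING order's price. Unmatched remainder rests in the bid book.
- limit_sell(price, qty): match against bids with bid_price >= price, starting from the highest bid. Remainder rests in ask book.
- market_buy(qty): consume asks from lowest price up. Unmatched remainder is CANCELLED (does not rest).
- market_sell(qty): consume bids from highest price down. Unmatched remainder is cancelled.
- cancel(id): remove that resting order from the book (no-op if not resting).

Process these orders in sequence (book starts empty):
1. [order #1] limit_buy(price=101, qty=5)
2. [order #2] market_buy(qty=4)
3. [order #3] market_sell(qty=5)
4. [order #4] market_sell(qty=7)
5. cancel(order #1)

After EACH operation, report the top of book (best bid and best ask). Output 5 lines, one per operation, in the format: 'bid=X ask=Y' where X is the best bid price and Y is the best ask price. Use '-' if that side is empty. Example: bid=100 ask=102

After op 1 [order #1] limit_buy(price=101, qty=5): fills=none; bids=[#1:5@101] asks=[-]
After op 2 [order #2] market_buy(qty=4): fills=none; bids=[#1:5@101] asks=[-]
After op 3 [order #3] market_sell(qty=5): fills=#1x#3:5@101; bids=[-] asks=[-]
After op 4 [order #4] market_sell(qty=7): fills=none; bids=[-] asks=[-]
After op 5 cancel(order #1): fills=none; bids=[-] asks=[-]

Answer: bid=101 ask=-
bid=101 ask=-
bid=- ask=-
bid=- ask=-
bid=- ask=-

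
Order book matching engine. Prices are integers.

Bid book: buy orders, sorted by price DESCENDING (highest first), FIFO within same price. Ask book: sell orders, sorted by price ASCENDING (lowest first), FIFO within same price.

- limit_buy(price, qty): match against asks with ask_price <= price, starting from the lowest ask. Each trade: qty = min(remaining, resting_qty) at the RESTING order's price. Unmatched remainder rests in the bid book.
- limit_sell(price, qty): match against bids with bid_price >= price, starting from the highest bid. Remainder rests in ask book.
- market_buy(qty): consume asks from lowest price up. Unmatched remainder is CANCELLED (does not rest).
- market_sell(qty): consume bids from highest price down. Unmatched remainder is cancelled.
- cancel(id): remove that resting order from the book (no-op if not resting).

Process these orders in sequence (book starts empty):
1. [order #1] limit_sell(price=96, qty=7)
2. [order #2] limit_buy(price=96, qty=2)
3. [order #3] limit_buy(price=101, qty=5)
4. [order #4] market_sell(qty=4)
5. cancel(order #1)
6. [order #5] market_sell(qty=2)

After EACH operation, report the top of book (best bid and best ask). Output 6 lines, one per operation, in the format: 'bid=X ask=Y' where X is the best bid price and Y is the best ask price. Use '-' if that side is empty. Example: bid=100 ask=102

Answer: bid=- ask=96
bid=- ask=96
bid=- ask=-
bid=- ask=-
bid=- ask=-
bid=- ask=-

Derivation:
After op 1 [order #1] limit_sell(price=96, qty=7): fills=none; bids=[-] asks=[#1:7@96]
After op 2 [order #2] limit_buy(price=96, qty=2): fills=#2x#1:2@96; bids=[-] asks=[#1:5@96]
After op 3 [order #3] limit_buy(price=101, qty=5): fills=#3x#1:5@96; bids=[-] asks=[-]
After op 4 [order #4] market_sell(qty=4): fills=none; bids=[-] asks=[-]
After op 5 cancel(order #1): fills=none; bids=[-] asks=[-]
After op 6 [order #5] market_sell(qty=2): fills=none; bids=[-] asks=[-]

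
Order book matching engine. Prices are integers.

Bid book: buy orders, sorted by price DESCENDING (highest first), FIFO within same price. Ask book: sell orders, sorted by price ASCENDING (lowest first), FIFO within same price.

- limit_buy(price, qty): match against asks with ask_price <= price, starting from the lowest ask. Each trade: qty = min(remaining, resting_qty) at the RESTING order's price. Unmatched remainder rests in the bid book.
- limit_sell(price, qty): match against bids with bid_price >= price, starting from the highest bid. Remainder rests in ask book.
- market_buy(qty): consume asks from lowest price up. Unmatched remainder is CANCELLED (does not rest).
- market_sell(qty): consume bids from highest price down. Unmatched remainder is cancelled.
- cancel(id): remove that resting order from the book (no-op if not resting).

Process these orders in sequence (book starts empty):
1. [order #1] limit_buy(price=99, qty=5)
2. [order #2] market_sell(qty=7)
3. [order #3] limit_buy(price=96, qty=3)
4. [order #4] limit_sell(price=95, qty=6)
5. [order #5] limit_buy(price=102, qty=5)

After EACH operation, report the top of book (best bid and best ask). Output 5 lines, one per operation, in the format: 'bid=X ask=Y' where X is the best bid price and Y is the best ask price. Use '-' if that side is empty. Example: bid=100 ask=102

After op 1 [order #1] limit_buy(price=99, qty=5): fills=none; bids=[#1:5@99] asks=[-]
After op 2 [order #2] market_sell(qty=7): fills=#1x#2:5@99; bids=[-] asks=[-]
After op 3 [order #3] limit_buy(price=96, qty=3): fills=none; bids=[#3:3@96] asks=[-]
After op 4 [order #4] limit_sell(price=95, qty=6): fills=#3x#4:3@96; bids=[-] asks=[#4:3@95]
After op 5 [order #5] limit_buy(price=102, qty=5): fills=#5x#4:3@95; bids=[#5:2@102] asks=[-]

Answer: bid=99 ask=-
bid=- ask=-
bid=96 ask=-
bid=- ask=95
bid=102 ask=-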